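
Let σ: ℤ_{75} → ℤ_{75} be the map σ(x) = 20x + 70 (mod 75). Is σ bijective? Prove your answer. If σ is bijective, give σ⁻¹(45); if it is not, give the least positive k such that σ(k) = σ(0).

15

We have gcd(20, 75) = 5 > 1. Taking a = 0 and b = 15: σ(0) = 70 and σ(15) = 20·15 + 70 = 370 ≡ 70 (mod 75).
So σ(0) = σ(15) while 0 ≠ 15, therefore σ is not injective, hence not bijective.
Since σ is not bijective, we find the least positive k with σ(k) = σ(0): this means 20k ≡ 0 (mod 75), i.e. 75 ∣ 20k. Since gcd(20, 75) = 5, dividing through by 5 this holds exactly when 15 ∣ 4k, and as gcd(4, 15) = 1, exactly when 15 ∣ k.
The smallest positive such k is 15.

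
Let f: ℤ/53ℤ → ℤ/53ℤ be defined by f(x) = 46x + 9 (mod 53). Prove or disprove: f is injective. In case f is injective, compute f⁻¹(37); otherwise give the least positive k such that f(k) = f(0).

49

Suppose f(x_1) = f(x_2) in ℤ/53ℤ. Then 46x_1 + 9 ≡ 46x_2 + 9 (mod 53), therefore 46(x_1 − x_2) ≡ 0 (mod 53).
Since gcd(46, 53) = 1, 46 is invertible modulo 53, so x_1 − x_2 ≡ 0 (mod 53), i.e. x_1 = x_2.
Hence f is injective.
We now compute 46⁻¹ mod 53 explicitly. Euclid's algorithm: 53 = 1·46 + 7, 46 = 6·7 + 4, 7 = 1·4 + 3, 4 = 1·3 + 1; back-substituting gives 1 = 15·46 − 13·53, so 46⁻¹ ≡ 15 (mod 53).
Since f is injective, we find f⁻¹(37): we need 46x ≡ 37 − 9 ≡ 28 (mod 53). Using 46⁻¹ = 15: x ≡ 15·28 = 420 = 7·53 + 49, so x = 49.
Check: f(49) = 46·49 + 9 = 2263 = 42·53 + 37 ≡ 37 (mod 53).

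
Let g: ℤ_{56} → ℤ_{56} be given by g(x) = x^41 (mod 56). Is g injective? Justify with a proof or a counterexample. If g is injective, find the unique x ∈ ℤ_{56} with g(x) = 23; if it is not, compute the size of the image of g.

g(0) = 0^41 = 0.
g(14): Repeated squaring mod 56: 14^1 ≡ 14, 14^2 ≡ 14² = 196 ≡ 28, 14^4 ≡ 28² = 784 ≡ 0, 14^8 ≡ 0² = 0, 14^16 ≡ 0² = 0, 14^32 ≡ 0² = 0. Since 41 = 32 + 8 + 1, 14^41 ≡ 0·0·14: 0·0 = 0, then 0·14 = 0. So 14^41 ≡ 0 (mod 56).
So g(0) = g(14) = 0 while 0 ≠ 14, therefore g is not injective.
Since g is not injective, we determine |image(g)|. Computing x^41 mod 56 for each x (by repeated squaring, reducing mod 56 at every step), the values g(0), g(1), …, g(55) are: 0, 1, 32, 19, 16, 45, 48, 7, 8, 25, 40, 51, 24, 13, 0, 15, 32, 33, 16, 3, 48, 21, 8, 39, 40, 9, 24, 27, 0, 29, 32, 47, 16, 17, 48, 35, 8, 53, 40, 23, 24, 41, 0, 43, 32, 5, 16, 31, 48, 49, 8, 11, 40, 37, 24, 55.
The distinct values are {0, 1, 3, 5, 7, 8, 9, 11, 13, 15, 16, 17, 19, 21, 23, 24, 25, 27, 29, 31, 32, 33, 35, 37, 39, 40, 41, 43, 45, 47, 48, 49, 51, 53, 55}; there are 35 of them.

35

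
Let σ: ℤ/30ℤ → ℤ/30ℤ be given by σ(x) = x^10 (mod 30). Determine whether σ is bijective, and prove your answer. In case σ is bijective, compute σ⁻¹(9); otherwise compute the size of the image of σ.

σ(2): Repeated squaring mod 30: 2^1 ≡ 2, 2^2 ≡ 2² = 4, 2^4 ≡ 4² = 16, 2^8 ≡ 16² = 256 ≡ 16. Since 10 = 8 + 2, 2^10 ≡ 16·4: 16·4 = 64 ≡ 4. So 2^10 ≡ 4 (mod 30).
σ(8): Repeated squaring mod 30: 8^1 ≡ 8, 8^2 ≡ 8² = 64 ≡ 4, 8^4 ≡ 4² = 16, 8^8 ≡ 16² = 256 ≡ 16. Since 10 = 8 + 2, 8^10 ≡ 16·4: 16·4 = 64 ≡ 4. So 8^10 ≡ 4 (mod 30).
So σ(2) = σ(8) = 4 while 2 ≠ 8, hence σ is not injective, hence not bijective.
Since σ is not bijective, we determine |image(σ)|. Computing x^10 mod 30 for each x (by repeated squaring, reducing mod 30 at every step), the values σ(0), σ(1), …, σ(29) are: 0, 1, 4, 9, 16, 25, 6, 19, 4, 21, 10, 1, 24, 19, 16, 15, 16, 19, 24, 1, 10, 21, 4, 19, 6, 25, 16, 9, 4, 1.
The distinct values are {0, 1, 4, 6, 9, 10, 15, 16, 19, 21, 24, 25}; there are 12 of them.

12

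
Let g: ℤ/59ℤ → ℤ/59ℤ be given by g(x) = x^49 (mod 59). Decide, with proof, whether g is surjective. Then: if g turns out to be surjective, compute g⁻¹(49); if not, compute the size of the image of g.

48

Since 59 is prime, the nonzero elements of ℤ/59ℤ form a cyclic group of order 58.
As gcd(49, 58) = 1, raising to the 49th power is a bijection on this group: if s^49 ≡ t^49 then (st^{−1})^49 = 1, and the only element of order dividing gcd(49, 58) = 1 is 1, so s = t.
With g(0) = 0 this makes g injective on all of ℤ/59ℤ, hence bijective (finite equal-size domain and codomain). In particular g is surjective.
Since g is surjective, we find the preimage of 49. The inverse of x ↦ x^49 on (ℤ/59ℤ)^× is x ↦ x^45, because 49·45 = 2205 = 38·58 + 1 ≡ 1 (mod 58) and x^{58} = 1 for x ≠ 0 (Fermat). So g⁻¹(49) = 49^45 mod 59.
Repeated squaring mod 59: 49^1 ≡ 49, 49^2 ≡ 49² = 2401 ≡ 41, 49^4 ≡ 41² = 1681 ≡ 29, 49^8 ≡ 29² = 841 ≡ 15, 49^16 ≡ 15² = 225 ≡ 48, 49^32 ≡ 48² = 2304 ≡ 3. Since 45 = 32 + 8 + 4 + 1, 49^45 ≡ 3·15·29·49: 3·15 = 45, then 45·29 = 1305 ≡ 7, then 7·49 = 343 ≡ 48. So 49^45 ≡ 48 (mod 59).
Hence g⁻¹(49) = 48.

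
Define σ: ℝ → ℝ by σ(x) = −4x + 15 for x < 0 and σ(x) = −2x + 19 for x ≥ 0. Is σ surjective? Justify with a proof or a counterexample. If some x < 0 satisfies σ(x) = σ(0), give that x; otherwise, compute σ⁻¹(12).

-1

Both pieces are strictly decreasing (slopes −4 and −2), so each is injective on its own interval.
The left piece maps (−∞, 0) onto (15, ∞); the right piece maps [0, ∞) onto (−∞, 19].
The union (15, ∞) ∪ (−∞, 19] covers ℝ, so σ is surjective.
For the follow-up: the images overlap, so an x < 0 with σ(x) = σ(0) exists. σ(0) = 19; solving −4x + 15 = 19 for x < 0 gives x = (19 − 15)/(−4) = −1.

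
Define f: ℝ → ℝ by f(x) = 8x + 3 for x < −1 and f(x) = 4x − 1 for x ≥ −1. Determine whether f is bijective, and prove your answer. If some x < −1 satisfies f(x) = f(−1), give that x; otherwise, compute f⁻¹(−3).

-1/2

Both pieces are strictly increasing (slopes 8 and 4), so each is injective on its own interval.
The left piece maps (−∞, −1) onto (−∞, −5); the right piece maps [−1, ∞) onto [−5, ∞).
Since −5 = −5, the images partition ℝ: f is injective and surjective, hence bijective.
Because the two images are disjoint, no x < −1 has f(x) = f(−1), so we compute f⁻¹(−3): −3 lies in [−5, ∞), so solve 4x − 1 = −3: x = (−3 + 1)/4 = −1/2.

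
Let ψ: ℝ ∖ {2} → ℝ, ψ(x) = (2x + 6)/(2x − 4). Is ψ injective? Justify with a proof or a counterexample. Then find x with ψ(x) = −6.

Suppose ψ(x_1) = ψ(x_2). Cross-multiplying: (2x_1 + 6)(2x_2 − 4) = (2x_2 + 6)(2x_1 − 4).
Expanding both sides and cancelling the symmetric terms leaves −20·(x_1 − x_2) = 0. Since −20 ≠ 0, x_1 = x_2. Thus ψ is injective.
Solving ψ(x) = −6: cross-multiplying gives 2x + 6 = −6(2x − 4), which rearranges to 14x = 18, so x = 9/7.

9/7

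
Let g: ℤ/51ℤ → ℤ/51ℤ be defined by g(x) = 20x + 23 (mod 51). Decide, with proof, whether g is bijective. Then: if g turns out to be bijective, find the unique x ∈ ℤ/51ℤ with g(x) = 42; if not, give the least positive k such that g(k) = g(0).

29

By definition, injectivity means: for all a, b in the domain, g(a) = g(b) implies a = b.
If g(a) = g(b), then 20a ≡ 20b (mod 51). Because gcd(20, 51) = 1, we may cancel 20 to get a ≡ b (mod 51).
We now compute 20⁻¹ mod 51 explicitly. Euclid's algorithm: 51 = 2·20 + 11, 20 = 1·11 + 9, 11 = 1·9 + 2, 9 = 4·2 + 1; back-substituting gives 1 = 23·20 − 9·51, so 20⁻¹ ≡ 23 (mod 51).
Then y ↦ 23(y − 23) is a two-sided inverse to g, so every y ∈ ℤ/51ℤ has a preimage.
Thus g is bijective.
Since g is bijective, we find g⁻¹(42): we need 20x ≡ 42 − 23 ≡ 19 (mod 51). Using 20⁻¹ = 23: x ≡ 23·19 = 437 = 8·51 + 29, so x = 29.
Check: g(29) = 20·29 + 23 = 603 = 11·51 + 42 ≡ 42 (mod 51).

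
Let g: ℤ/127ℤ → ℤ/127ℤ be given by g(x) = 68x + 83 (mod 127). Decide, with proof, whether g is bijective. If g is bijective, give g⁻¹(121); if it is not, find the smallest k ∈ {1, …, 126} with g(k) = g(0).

If g(s) = g(t), then 68s ≡ 68t (mod 127). Because gcd(68, 127) = 1, we may cancel 68 to get s ≡ t (mod 127).
We now compute 68⁻¹ mod 127 explicitly. Euclid's algorithm: 127 = 1·68 + 59, 68 = 1·59 + 9, 59 = 6·9 + 5, 9 = 1·5 + 4, 5 = 1·4 + 1; back-substituting gives 1 = 99·68 − 53·127, so 68⁻¹ ≡ 99 (mod 127).
Then y ↦ 99(y − 83) is a two-sided inverse to g, so every y ∈ ℤ/127ℤ has a preimage.
Thus g is bijective.
Since g is bijective, we find g⁻¹(121): we need 68x ≡ 121 − 83 ≡ 38 (mod 127). Using 68⁻¹ = 99: x ≡ 99·38 = 3762 = 29·127 + 79, so x = 79.
Check: g(79) = 68·79 + 83 = 5455 = 42·127 + 121 ≡ 121 (mod 127).

79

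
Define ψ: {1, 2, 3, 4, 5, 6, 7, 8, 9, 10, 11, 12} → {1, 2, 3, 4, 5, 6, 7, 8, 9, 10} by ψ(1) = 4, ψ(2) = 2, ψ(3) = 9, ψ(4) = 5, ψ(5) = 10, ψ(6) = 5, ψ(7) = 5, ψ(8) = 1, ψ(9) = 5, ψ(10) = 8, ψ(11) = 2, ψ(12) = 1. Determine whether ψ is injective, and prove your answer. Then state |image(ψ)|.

ψ(4) = 5 = ψ(6) with 4 ≠ 6, so ψ is not injective.
The image of ψ is {1, 2, 4, 5, 8, 9, 10}, which has 7 elements.

7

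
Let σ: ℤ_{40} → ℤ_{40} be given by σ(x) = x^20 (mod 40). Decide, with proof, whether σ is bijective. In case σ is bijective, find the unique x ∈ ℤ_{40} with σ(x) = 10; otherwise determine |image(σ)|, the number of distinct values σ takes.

4

σ(1) = 1^20 = 1.
σ(3): Repeated squaring mod 40: 3^1 ≡ 3, 3^2 ≡ 3² = 9, 3^4 ≡ 9² = 81 ≡ 1, 3^8 ≡ 1² = 1, 3^16 ≡ 1² = 1. Since 20 = 16 + 4, 3^20 ≡ 1·1: 1·1 = 1. So 3^20 ≡ 1 (mod 40).
So σ(1) = σ(3) = 1 while 1 ≠ 3, hence σ is not injective, hence not bijective.
Since σ is not bijective, we determine |image(σ)|. Computing x^20 mod 40 for each x (by repeated squaring, reducing mod 40 at every step), the values σ(0), σ(1), …, σ(39) are: 0, 1, 16, 1, 16, 25, 16, 1, 16, 1, 0, 1, 16, 1, 16, 25, 16, 1, 16, 1, 0, 1, 16, 1, 16, 25, 16, 1, 16, 1, 0, 1, 16, 1, 16, 25, 16, 1, 16, 1.
The distinct values are {0, 1, 16, 25}; there are 4 of them.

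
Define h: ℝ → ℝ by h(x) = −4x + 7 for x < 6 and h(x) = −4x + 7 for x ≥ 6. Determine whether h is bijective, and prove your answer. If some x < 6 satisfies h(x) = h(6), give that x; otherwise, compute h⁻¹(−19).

Both pieces are strictly decreasing (slopes −4 and −4), so each is injective on its own interval.
The left piece maps (−∞, 6) onto (−17, ∞); the right piece maps [6, ∞) onto (−∞, −17].
Since −17 = −17, the images partition ℝ: h is injective and surjective, hence bijective.
Because the two images are disjoint, no x < 6 has h(x) = h(6), so we compute h⁻¹(−19): −19 lies in (−∞, −17], so solve −4x + 7 = −19: x = (−19 − 7)/(−4) = 13/2.

13/2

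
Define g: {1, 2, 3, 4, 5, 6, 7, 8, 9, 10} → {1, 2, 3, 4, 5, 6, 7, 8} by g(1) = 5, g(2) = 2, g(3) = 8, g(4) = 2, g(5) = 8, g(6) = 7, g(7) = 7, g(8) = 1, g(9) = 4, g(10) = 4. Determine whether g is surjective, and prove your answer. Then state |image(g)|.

6

No element maps to 3, so g is not surjective.
The image of g is {1, 2, 4, 5, 7, 8}, which has 6 elements.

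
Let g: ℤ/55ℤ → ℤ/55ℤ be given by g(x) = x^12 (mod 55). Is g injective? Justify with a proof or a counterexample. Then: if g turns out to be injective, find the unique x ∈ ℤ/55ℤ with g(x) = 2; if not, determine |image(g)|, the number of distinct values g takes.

g(4): Repeated squaring mod 55: 4^1 ≡ 4, 4^2 ≡ 4² = 16, 4^4 ≡ 16² = 256 ≡ 36, 4^8 ≡ 36² = 1296 ≡ 31. Since 12 = 8 + 4, 4^12 ≡ 31·36: 31·36 = 1116 ≡ 16. So 4^12 ≡ 16 (mod 55).
g(7): Repeated squaring mod 55: 7^1 ≡ 7, 7^2 ≡ 7² = 49, 7^4 ≡ 49² = 2401 ≡ 36, 7^8 ≡ 36² = 1296 ≡ 31. Since 12 = 8 + 4, 7^12 ≡ 31·36: 31·36 = 1116 ≡ 16. So 7^12 ≡ 16 (mod 55).
So g(4) = g(7) = 16 while 4 ≠ 7, so g is not injective.
Since g is not injective, we determine |image(g)|. Computing x^12 mod 55 for each x (by repeated squaring, reducing mod 55 at every step), the values g(0), g(1), …, g(54) are: 0, 1, 26, 31, 16, 25, 36, 16, 31, 26, 45, 11, 1, 26, 31, 5, 36, 36, 16, 31, 15, 1, 11, 1, 26, 20, 16, 36, 36, 16, 20, 26, 1, 11, 1, 15, 31, 16, 36, 36, 5, 31, 26, 1, 11, 45, 26, 31, 16, 36, 25, 16, 31, 26, 1.
The distinct values are {0, 1, 5, 11, 15, 16, 20, 25, 26, 31, 36, 45}; there are 12 of them.

12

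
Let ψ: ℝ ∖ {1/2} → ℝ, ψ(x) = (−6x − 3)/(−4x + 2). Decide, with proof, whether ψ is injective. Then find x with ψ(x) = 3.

3/2

Suppose ψ(s) = ψ(t). Cross-multiplying: (−6s − 3)(−4t + 2) = (−6t − 3)(−4s + 2).
Expanding both sides and cancelling the symmetric terms leaves −24·(s − t) = 0. Since −24 ≠ 0, s = t. Hence ψ is injective.
Solving ψ(x) = 3: cross-multiplying gives −6x − 3 = 3(−4x + 2), which rearranges to 6x = 9, so x = 3/2.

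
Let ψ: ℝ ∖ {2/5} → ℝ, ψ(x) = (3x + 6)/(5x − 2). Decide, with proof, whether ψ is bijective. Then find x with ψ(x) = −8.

If ψ(x) = 3/5, cross-multiplying gives 5(3x + 6) = 3(5x − 2), which simplifies to 30 = −6 — false.  So 3/5 has no preimage and ψ is not surjective.
So ψ is not bijective.
Solving ψ(x) = −8: cross-multiplying gives 3x + 6 = −8(5x − 2), which rearranges to 43x = 10, so x = 10/43.

10/43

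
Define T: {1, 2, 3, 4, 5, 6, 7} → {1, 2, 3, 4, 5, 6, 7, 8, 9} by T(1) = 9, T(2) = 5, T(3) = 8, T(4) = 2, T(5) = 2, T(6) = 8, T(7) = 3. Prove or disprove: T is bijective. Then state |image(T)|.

T(4) = 2 = T(5) with 4 ≠ 5, so T is not injective, hence not bijective.
The image of T is {2, 3, 5, 8, 9}, which has 5 elements.

5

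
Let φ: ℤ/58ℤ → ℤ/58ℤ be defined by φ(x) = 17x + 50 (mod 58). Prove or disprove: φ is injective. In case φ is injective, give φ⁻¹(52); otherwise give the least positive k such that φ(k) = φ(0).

Suppose φ(s) = φ(t) in ℤ/58ℤ. Then 17s + 50 ≡ 17t + 50 (mod 58), so 17(s − t) ≡ 0 (mod 58).
Since gcd(17, 58) = 1, 17 is invertible modulo 58, hence s − t ≡ 0 (mod 58), i.e. s = t.
Thus φ is injective.
We now compute 17⁻¹ mod 58 explicitly. Euclid's algorithm: 58 = 3·17 + 7, 17 = 2·7 + 3, 7 = 2·3 + 1; back-substituting gives 1 = 41·17 − 12·58, so 17⁻¹ ≡ 41 (mod 58).
Since φ is injective, we find φ⁻¹(52): we need 17x ≡ 52 − 50 ≡ 2 (mod 58). Using 17⁻¹ = 41: x ≡ 41·2 = 82 = 1·58 + 24, so x = 24.
Check: φ(24) = 17·24 + 50 = 458 = 7·58 + 52 ≡ 52 (mod 58).

24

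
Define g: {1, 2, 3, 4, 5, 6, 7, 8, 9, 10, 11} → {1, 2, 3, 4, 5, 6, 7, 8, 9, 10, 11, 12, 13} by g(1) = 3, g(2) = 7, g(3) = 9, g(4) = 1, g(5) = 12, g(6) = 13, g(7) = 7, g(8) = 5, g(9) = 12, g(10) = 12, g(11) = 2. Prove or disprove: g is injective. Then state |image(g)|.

g(2) = 7 = g(7) with 2 ≠ 7, so g is not injective.
The image of g is {1, 2, 3, 5, 7, 9, 12, 13}, which has 8 elements.

8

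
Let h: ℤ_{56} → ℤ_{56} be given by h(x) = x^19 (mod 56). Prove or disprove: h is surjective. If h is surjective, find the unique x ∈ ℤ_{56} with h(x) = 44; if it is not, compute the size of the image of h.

h(0) = 0^19 = 0.
h(14): Repeated squaring mod 56: 14^1 ≡ 14, 14^2 ≡ 14² = 196 ≡ 28, 14^4 ≡ 28² = 784 ≡ 0, 14^8 ≡ 0² = 0, 14^16 ≡ 0² = 0. Since 19 = 16 + 2 + 1, 14^19 ≡ 0·28·14: 0·28 = 0, then 0·14 = 0. So 14^19 ≡ 0 (mod 56).
So h(0) = h(14) = 0 while 0 ≠ 14, hence h is not injective.
A non-injective map from the 56-element set ℤ_{56} to itself takes at most 55 distinct values, so it cannot be surjective. Hence h is not surjective.
Since h is not surjective, we determine |image(h)|. Computing x^19 mod 56 for each x (by repeated squaring, reducing mod 56 at every step), the values h(0), h(1), …, h(55) are: 0, 1, 16, 3, 32, 5, 48, 7, 8, 9, 24, 11, 40, 13, 0, 15, 16, 17, 32, 19, 48, 21, 8, 23, 24, 25, 40, 27, 0, 29, 16, 31, 32, 33, 48, 35, 8, 37, 24, 39, 40, 41, 0, 43, 16, 45, 32, 47, 48, 49, 8, 51, 24, 53, 40, 55.
The distinct values are {0, 1, 3, 5, 7, 8, 9, 11, 13, 15, 16, 17, 19, 21, 23, 24, 25, 27, 29, 31, 32, 33, 35, 37, 39, 40, 41, 43, 45, 47, 48, 49, 51, 53, 55}; there are 35 of them.

35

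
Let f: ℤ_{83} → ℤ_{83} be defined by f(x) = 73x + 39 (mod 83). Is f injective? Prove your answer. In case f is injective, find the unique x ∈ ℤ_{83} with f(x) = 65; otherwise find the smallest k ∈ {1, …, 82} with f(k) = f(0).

14

If f(u) = f(v), then 73u ≡ 73v (mod 83). Because gcd(73, 83) = 1, we may cancel 73 to get u ≡ v (mod 83).
Therefore f is injective.
We now compute 73⁻¹ mod 83 explicitly. Euclid's algorithm: 83 = 1·73 + 10, 73 = 7·10 + 3, 10 = 3·3 + 1; back-substituting gives 1 = 58·73 − 51·83, so 73⁻¹ ≡ 58 (mod 83).
Since f is injective, we compute f⁻¹(65): solve 73x + 39 ≡ 65 (mod 83), i.e. 73x ≡ 26 (mod 83).
Multiplying by 73⁻¹ = 58 gives x ≡ 58·26 = 1508 = 18·83 + 14 ≡ 14 (mod 83).
Check: f(14) = 73·14 + 39 = 1061 = 12·83 + 65 ≡ 65 (mod 83).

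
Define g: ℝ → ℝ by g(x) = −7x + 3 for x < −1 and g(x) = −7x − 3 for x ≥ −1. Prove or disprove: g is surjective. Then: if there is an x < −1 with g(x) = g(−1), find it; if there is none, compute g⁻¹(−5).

2/7

Both pieces are strictly decreasing (slopes −7 and −7), so each is injective on its own interval.
The left piece maps (−∞, −1) onto (10, ∞); the right piece maps [−1, ∞) onto (−∞, 4].
The union (10, ∞) ∪ (−∞, 4] omits the interval between 10 and 4; in particular 10 has no preimage. So g is not surjective.
Because the two images are disjoint, no x < −1 has g(x) = g(−1), so we compute g⁻¹(−5): −5 lies in (−∞, 4], so solve −7x − 3 = −5: x = (−5 + 3)/(−7) = 2/7.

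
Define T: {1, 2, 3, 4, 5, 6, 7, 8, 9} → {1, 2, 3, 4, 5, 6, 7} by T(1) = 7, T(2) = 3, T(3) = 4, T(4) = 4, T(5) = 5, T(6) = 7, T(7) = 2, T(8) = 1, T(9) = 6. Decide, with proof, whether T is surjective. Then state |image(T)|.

Every element of the codomain has a preimage: 1 = T(8), 2 = T(7), 3 = T(2), 4 = T(3), 5 = T(5), 6 = T(9), 7 = T(1).
Therefore T is surjective.
The image of T is {1, 2, 3, 4, 5, 6, 7}, which has 7 elements.

7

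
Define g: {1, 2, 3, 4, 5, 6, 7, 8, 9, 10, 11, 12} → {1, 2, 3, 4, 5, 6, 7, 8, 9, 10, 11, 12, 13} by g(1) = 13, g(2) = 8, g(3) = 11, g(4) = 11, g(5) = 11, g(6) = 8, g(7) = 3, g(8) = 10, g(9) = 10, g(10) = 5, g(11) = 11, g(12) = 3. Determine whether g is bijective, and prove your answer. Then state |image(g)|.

6

g(3) = 11 = g(4) with 3 ≠ 4, so g is not injective, hence not bijective.
The image of g is {3, 5, 8, 10, 11, 13}, which has 6 elements.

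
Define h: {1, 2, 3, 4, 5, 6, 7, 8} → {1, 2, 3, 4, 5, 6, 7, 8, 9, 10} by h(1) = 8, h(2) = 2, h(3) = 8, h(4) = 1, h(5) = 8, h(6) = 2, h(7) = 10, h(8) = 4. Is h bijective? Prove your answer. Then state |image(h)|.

5

h(1) = 8 = h(3) with 1 ≠ 3, so h is not injective, hence not bijective.
The image of h is {1, 2, 4, 8, 10}, which has 5 elements.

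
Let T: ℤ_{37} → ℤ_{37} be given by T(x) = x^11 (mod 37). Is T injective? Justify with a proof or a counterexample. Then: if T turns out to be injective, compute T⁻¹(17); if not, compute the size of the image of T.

Since 37 is prime, the nonzero elements of ℤ_{37} form a cyclic group of order 36.
As gcd(11, 36) = 1, raising to the 11th power is a bijection on this group: if a^11 ≡ b^11 then (ab^{−1})^11 = 1, and the only element of order dividing gcd(11, 36) = 1 is 1, so a = b.
With T(0) = 0 this makes T injective on all of ℤ_{37}, hence bijective (finite equal-size domain and codomain). In particular T is injective.
Since T is injective, we find the preimage of 17. The inverse of x ↦ x^11 on (ℤ_{37})^× is x ↦ x^23, because 11·23 = 253 = 7·36 + 1 ≡ 1 (mod 36) and x^{36} = 1 for x ≠ 0 (Fermat). So T⁻¹(17) = 17^23 mod 37.
Repeated squaring mod 37: 17^1 ≡ 17, 17^2 ≡ 17² = 289 ≡ 30, 17^4 ≡ 30² = 900 ≡ 12, 17^8 ≡ 12² = 144 ≡ 33, 17^16 ≡ 33² = 1089 ≡ 16. Since 23 = 16 + 4 + 2 + 1, 17^23 ≡ 16·12·30·17: 16·12 = 192 ≡ 7, then 7·30 = 210 ≡ 25, then 25·17 = 425 ≡ 18. So 17^23 ≡ 18 (mod 37).
Hence T⁻¹(17) = 18.

18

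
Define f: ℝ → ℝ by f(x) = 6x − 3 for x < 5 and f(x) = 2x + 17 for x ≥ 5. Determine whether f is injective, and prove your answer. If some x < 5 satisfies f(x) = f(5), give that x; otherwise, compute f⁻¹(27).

Both pieces are strictly increasing (slopes 6 and 2), so each is injective on its own interval.
The left piece maps (−∞, 5) onto (−∞, 27); the right piece maps [5, ∞) onto [27, ∞).
These images are disjoint, so no value is attained by both pieces. Hence f is injective.
Because the two images are disjoint, no x < 5 has f(x) = f(5), so we compute f⁻¹(27): 27 lies in [27, ∞), so solve 2x + 17 = 27: x = (27 − 17)/2 = 5.

5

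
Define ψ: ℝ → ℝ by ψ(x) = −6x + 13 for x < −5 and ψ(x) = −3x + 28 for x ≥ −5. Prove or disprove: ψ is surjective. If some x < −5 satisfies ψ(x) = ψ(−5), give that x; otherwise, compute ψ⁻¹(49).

-6

Both pieces are strictly decreasing (slopes −6 and −3), so each is injective on its own interval.
The left piece maps (−∞, −5) onto (43, ∞); the right piece maps [−5, ∞) onto (−∞, 43].
These images together cover ℝ, so ψ is surjective.
Because the two images are disjoint, no x < −5 has ψ(x) = ψ(−5), so we compute ψ⁻¹(49): 49 lies in (43, ∞), so solve −6x + 13 = 49: x = (49 − 13)/(−6) = −6.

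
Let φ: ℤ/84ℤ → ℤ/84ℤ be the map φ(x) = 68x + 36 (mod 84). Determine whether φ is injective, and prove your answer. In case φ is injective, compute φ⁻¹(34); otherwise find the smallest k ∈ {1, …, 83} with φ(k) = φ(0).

We have gcd(68, 84) = 4 > 1. Taking u = 0 and v = 21: φ(0) = 36 and φ(21) = 68·21 + 36 = 1464 ≡ 36 (mod 84).
So φ(0) = φ(21) while 0 ≠ 21, so φ is not injective.
Since φ is not injective, we find the least positive k with φ(k) = φ(0): this means 68k ≡ 0 (mod 84), i.e. 84 ∣ 68k. Since gcd(68, 84) = 4, dividing through by 4 this holds exactly when 21 ∣ 17k, and as gcd(17, 21) = 1, exactly when 21 ∣ k.
The smallest positive such k is 21.

21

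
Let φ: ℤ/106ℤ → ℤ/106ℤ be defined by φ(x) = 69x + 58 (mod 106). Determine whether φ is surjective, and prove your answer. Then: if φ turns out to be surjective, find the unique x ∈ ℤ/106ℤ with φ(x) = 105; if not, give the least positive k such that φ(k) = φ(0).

99

Recall: surjectivity means every element of the codomain has a preimage under φ.
Since gcd(69, 106) = 1, 69 is invertible modulo 106. Euclid's algorithm: 106 = 1·69 + 37, 69 = 1·37 + 32, 37 = 1·32 + 5, 32 = 6·5 + 2, 5 = 2·2 + 1; back-substituting gives 1 = 63·69 − 41·106, so 69⁻¹ ≡ 63 (mod 106).
Then y ↦ 63(y − 58) is a two-sided inverse to φ, so every y ∈ ℤ/106ℤ has a preimage.
So φ is surjective.
Since φ is surjective, we compute φ⁻¹(105): solve 69x + 58 ≡ 105 (mod 106), i.e. 69x ≡ 47 (mod 106).
Multiplying by 69⁻¹ = 63 gives x ≡ 63·47 = 2961 = 27·106 + 99 ≡ 99 (mod 106).
Check: φ(99) = 69·99 + 58 = 6889 = 64·106 + 105 ≡ 105 (mod 106).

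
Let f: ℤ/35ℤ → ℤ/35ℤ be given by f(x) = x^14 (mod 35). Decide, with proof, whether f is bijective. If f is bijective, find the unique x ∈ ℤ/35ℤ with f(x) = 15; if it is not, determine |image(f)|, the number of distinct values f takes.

f(1) = 1^14 = 1.
f(6): Repeated squaring mod 35: 6^1 ≡ 6, 6^2 ≡ 6² = 36 ≡ 1, 6^4 ≡ 1² = 1, 6^8 ≡ 1² = 1. Since 14 = 8 + 4 + 2, 6^14 ≡ 1·1·1: 1·1 = 1, then 1·1 = 1. So 6^14 ≡ 1 (mod 35).
So f(1) = f(6) = 1 while 1 ≠ 6, hence f is not injective, hence not bijective.
Since f is not bijective, we determine |image(f)|. Computing x^14 mod 35 for each x (by repeated squaring, reducing mod 35 at every step), the values f(0), f(1), …, f(34) are: 0, 1, 4, 9, 16, 25, 1, 14, 29, 11, 30, 16, 4, 29, 21, 15, 11, 9, 9, 11, 15, 21, 29, 4, 16, 30, 11, 29, 14, 1, 25, 16, 9, 4, 1.
The distinct values are {0, 1, 4, 9, 11, 14, 15, 16, 21, 25, 29, 30}; there are 12 of them.

12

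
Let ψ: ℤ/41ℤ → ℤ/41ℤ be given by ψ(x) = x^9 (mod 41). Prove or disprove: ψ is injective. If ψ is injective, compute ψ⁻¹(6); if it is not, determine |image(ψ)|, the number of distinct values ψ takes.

Since 41 is prime, the nonzero elements of ℤ/41ℤ form a cyclic group of order 40.
As gcd(9, 40) = 1, raising to the 9th power is a bijection on this group: if s^9 ≡ t^9 then (st^{−1})^9 = 1, and the only element of order dividing gcd(9, 40) = 1 is 1, so s = t.
With ψ(0) = 0 this makes ψ injective on all of ℤ/41ℤ, hence bijective (finite equal-size domain and codomain). In particular ψ is injective.
Since ψ is injective, we find the preimage of 6. The inverse of x ↦ x^9 on (ℤ/41ℤ)^× is x ↦ x^9, because 9·9 = 81 = 2·40 + 1 ≡ 1 (mod 40) and x^{40} = 1 for x ≠ 0 (Fermat). So ψ⁻¹(6) = 6^9 mod 41.
Repeated squaring mod 41: 6^1 ≡ 6, 6^2 ≡ 6² = 36, 6^4 ≡ 36² = 1296 ≡ 25, 6^8 ≡ 25² = 625 ≡ 10. Since 9 = 8 + 1, 6^9 ≡ 10·6: 10·6 = 60 ≡ 19. So 6^9 ≡ 19 (mod 41).
Hence ψ⁻¹(6) = 19.

19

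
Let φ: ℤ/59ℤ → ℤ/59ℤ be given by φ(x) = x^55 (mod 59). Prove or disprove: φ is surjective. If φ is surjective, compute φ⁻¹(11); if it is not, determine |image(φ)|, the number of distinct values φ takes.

Since 59 is prime, the nonzero elements of ℤ/59ℤ form a cyclic group of order 58.
As gcd(55, 58) = 1, raising to the 55th power is a bijection on this group: if u^55 ≡ v^55 then (uv^{−1})^55 = 1, and the only element of order dividing gcd(55, 58) = 1 is 1, so u = v.
With φ(0) = 0 this makes φ injective on all of ℤ/59ℤ, hence bijective (finite equal-size domain and codomain). In particular φ is surjective.
Since φ is surjective, we find the preimage of 11. The inverse of x ↦ x^55 on (ℤ/59ℤ)^× is x ↦ x^19, because 55·19 = 1045 = 18·58 + 1 ≡ 1 (mod 58) and x^{58} = 1 for x ≠ 0 (Fermat). So φ⁻¹(11) = 11^19 mod 59.
Repeated squaring mod 59: 11^1 ≡ 11, 11^2 ≡ 11² = 121 ≡ 3, 11^4 ≡ 3² = 9, 11^8 ≡ 9² = 81 ≡ 22, 11^16 ≡ 22² = 484 ≡ 12. Since 19 = 16 + 2 + 1, 11^19 ≡ 12·3·11: 12·3 = 36, then 36·11 = 396 ≡ 42. So 11^19 ≡ 42 (mod 59).
Hence φ⁻¹(11) = 42.

42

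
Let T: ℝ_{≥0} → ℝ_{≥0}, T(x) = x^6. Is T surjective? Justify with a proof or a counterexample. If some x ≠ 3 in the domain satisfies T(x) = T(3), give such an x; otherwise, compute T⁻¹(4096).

For any y ∈ ℝ_{≥0}, x = y^{1/6} ∈ ℝ_{≥0} gives T(x) = y, so T is surjective.
Since x ↦ x^6 is strictly increasing on ℝ_{≥0}, it is injective there, so no x ≠ 3 in the domain has T(x) = T(3). We therefore compute T⁻¹(4096) = 4096^{1/6} = 4 (indeed 4^6 = 4096).

4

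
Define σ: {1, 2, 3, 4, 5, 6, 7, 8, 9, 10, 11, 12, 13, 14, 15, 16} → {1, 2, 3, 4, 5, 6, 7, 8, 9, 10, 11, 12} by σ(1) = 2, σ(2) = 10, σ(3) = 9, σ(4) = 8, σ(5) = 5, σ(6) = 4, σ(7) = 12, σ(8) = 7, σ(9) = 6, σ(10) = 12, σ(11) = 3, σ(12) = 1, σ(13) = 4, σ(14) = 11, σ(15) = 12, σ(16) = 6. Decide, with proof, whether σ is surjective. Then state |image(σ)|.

12

Every element of the codomain has a preimage: 1 = σ(12), 2 = σ(1), 3 = σ(11), 4 = σ(6), 5 = σ(5), 6 = σ(9), 7 = σ(8), 8 = σ(4), 9 = σ(3), 10 = σ(2), 11 = σ(14), 12 = σ(7).
Therefore σ is surjective.
The image of σ is {1, 2, 3, 4, 5, 6, 7, 8, 9, 10, 11, 12}, which has 12 elements.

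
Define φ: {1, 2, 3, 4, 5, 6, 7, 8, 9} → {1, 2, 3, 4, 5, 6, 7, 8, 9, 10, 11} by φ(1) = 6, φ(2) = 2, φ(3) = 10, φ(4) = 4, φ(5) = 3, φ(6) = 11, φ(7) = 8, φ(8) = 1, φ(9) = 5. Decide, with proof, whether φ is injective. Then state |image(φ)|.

9

The values φ(1), …, φ(9) are 6, 2, 10, 4, 3, 11, 8, 1, 5 — all distinct.
So φ(u) = φ(v) only when u = v, and φ is injective.
The image of φ is {1, 2, 3, 4, 5, 6, 8, 10, 11}, which has 9 elements.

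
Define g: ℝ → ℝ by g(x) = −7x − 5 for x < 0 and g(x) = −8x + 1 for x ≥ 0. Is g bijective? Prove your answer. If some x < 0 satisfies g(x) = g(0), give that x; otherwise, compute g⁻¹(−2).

Both pieces are strictly decreasing (slopes −7 and −8), so each is injective on its own interval.
The left piece maps (−∞, 0) onto (−5, ∞); the right piece maps [0, ∞) onto (−∞, 1].
These images overlap. In particular g(0) = 1 (right piece), and solving −7x − 5 = 1 on the left piece gives x = −6/7 < 0.
So g(−6/7) = g(0) with −6/7 ≠ 0, and g is not injective, hence not bijective. This x = −6/7 is the requested value below 0.

-6/7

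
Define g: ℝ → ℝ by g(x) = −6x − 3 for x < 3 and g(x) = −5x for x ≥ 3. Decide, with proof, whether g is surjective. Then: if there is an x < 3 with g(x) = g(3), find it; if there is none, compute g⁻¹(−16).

2

Both pieces are strictly decreasing (slopes −6 and −5), so each is injective on its own interval.
The left piece maps (−∞, 3) onto (−21, ∞); the right piece maps [3, ∞) onto (−∞, −15].
The union (−21, ∞) ∪ (−∞, −15] covers ℝ, so g is surjective.
For the follow-up: the images overlap, so an x < 3 with g(x) = g(3) exists. g(3) = −15; solving −6x − 3 = −15 for x < 3 gives x = (−15 + 3)/(−6) = 2.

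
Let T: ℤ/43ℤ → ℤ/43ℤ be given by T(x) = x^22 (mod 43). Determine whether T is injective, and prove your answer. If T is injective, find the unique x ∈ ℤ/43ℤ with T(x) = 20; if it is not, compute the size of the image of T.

22

T(21): Repeated squaring mod 43: 21^1 ≡ 21, 21^2 ≡ 21² = 441 ≡ 11, 21^4 ≡ 11² = 121 ≡ 35, 21^8 ≡ 35² = 1225 ≡ 21, 21^16 ≡ 21² = 441 ≡ 11. Since 22 = 16 + 4 + 2, 21^22 ≡ 11·35·11: 11·35 = 385 ≡ 41, then 41·11 = 451 ≡ 21. So 21^22 ≡ 21 (mod 43).
T(22): Repeated squaring mod 43: 22^1 ≡ 22, 22^2 ≡ 22² = 484 ≡ 11, 22^4 ≡ 11² = 121 ≡ 35, 22^8 ≡ 35² = 1225 ≡ 21, 22^16 ≡ 21² = 441 ≡ 11. Since 22 = 16 + 4 + 2, 22^22 ≡ 11·35·11: 11·35 = 385 ≡ 41, then 41·11 = 451 ≡ 21. So 22^22 ≡ 21 (mod 43).
So T(21) = T(22) = 21 while 21 ≠ 22, so T is not injective.
Since T is not injective, we determine |image(T)|. Computing x^22 mod 43 for each x (by repeated squaring, reducing mod 43 at every step), the values T(0), T(1), …, T(42) are: 0, 1, 41, 40, 4, 38, 6, 36, 35, 9, 10, 11, 31, 13, 14, 15, 16, 17, 25, 24, 23, 21, 21, 23, 24, 25, 17, 16, 15, 14, 13, 31, 11, 10, 9, 35, 36, 6, 38, 4, 40, 41, 1.
The distinct values are {0, 1, 4, 6, 9, 10, 11, 13, 14, 15, 16, 17, 21, 23, 24, 25, 31, 35, 36, 38, 40, 41}; there are 22 of them.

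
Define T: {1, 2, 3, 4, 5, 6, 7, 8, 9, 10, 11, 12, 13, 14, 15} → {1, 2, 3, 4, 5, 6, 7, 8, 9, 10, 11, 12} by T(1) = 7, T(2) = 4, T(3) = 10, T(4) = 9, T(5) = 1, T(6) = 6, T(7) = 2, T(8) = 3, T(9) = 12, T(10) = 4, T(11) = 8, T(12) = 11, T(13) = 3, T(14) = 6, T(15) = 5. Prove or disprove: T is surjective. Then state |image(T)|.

12

Every element of the codomain has a preimage: 1 = T(5), 2 = T(7), 3 = T(8), 4 = T(2), 5 = T(15), 6 = T(6), 7 = T(1), 8 = T(11), 9 = T(4), 10 = T(3), 11 = T(12), 12 = T(9).
So T is surjective.
The image of T is {1, 2, 3, 4, 5, 6, 7, 8, 9, 10, 11, 12}, which has 12 elements.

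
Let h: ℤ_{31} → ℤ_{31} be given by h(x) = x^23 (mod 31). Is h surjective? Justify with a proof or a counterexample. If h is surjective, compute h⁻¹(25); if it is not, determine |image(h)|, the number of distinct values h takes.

Since 31 is prime, the nonzero elements of ℤ_{31} form a cyclic group of order 30.
As gcd(23, 30) = 1, raising to the 23rd power is a bijection on this group: if u^23 ≡ v^23 then (uv^{−1})^23 = 1, and the only element of order dividing gcd(23, 30) = 1 is 1, so u = v.
With h(0) = 0 this makes h injective on all of ℤ_{31}, hence bijective (finite equal-size domain and codomain). In particular h is surjective.
Since h is surjective, we find the preimage of 25. The inverse of x ↦ x^23 on (ℤ_{31})^× is x ↦ x^17, because 23·17 = 391 = 13·30 + 1 ≡ 1 (mod 30) and x^{30} = 1 for x ≠ 0 (Fermat). So h⁻¹(25) = 25^17 mod 31.
Repeated squaring mod 31: 25^1 ≡ 25, 25^2 ≡ 25² = 625 ≡ 5, 25^4 ≡ 5² = 25, 25^8 ≡ 25² = 625 ≡ 5, 25^16 ≡ 5² = 25. Since 17 = 16 + 1, 25^17 ≡ 25·25: 25·25 = 625 ≡ 5. So 25^17 ≡ 5 (mod 31).
Hence h⁻¹(25) = 5.

5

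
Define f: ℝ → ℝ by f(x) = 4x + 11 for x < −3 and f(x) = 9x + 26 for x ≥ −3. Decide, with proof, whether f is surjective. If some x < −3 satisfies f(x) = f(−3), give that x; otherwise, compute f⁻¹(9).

Both pieces are strictly increasing (slopes 4 and 9), so each is injective on its own interval.
The left piece maps (−∞, −3) onto (−∞, −1); the right piece maps [−3, ∞) onto [−1, ∞).
These images together cover ℝ, so f is surjective.
Because the two images are disjoint, no x < −3 has f(x) = f(−3), so we compute f⁻¹(9): 9 lies in [−1, ∞), so solve 9x + 26 = 9: x = (9 − 26)/9 = −17/9.

-17/9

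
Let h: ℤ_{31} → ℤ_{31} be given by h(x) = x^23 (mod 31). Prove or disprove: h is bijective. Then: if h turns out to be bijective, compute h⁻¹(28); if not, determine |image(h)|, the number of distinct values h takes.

Since 31 is prime, the nonzero elements of ℤ_{31} form a cyclic group of order 30.
As gcd(23, 30) = 1, raising to the 23rd power is a bijection on this group: if s^23 ≡ t^23 then (st^{−1})^23 = 1, and the only element of order dividing gcd(23, 30) = 1 is 1, so s = t.
With h(0) = 0 this makes h injective on all of ℤ_{31}, hence bijective (finite equal-size domain and codomain). In particular h is bijective.
Since h is bijective, we find the preimage of 28. The inverse of x ↦ x^23 on (ℤ_{31})^× is x ↦ x^17, because 23·17 = 391 = 13·30 + 1 ≡ 1 (mod 30) and x^{30} = 1 for x ≠ 0 (Fermat). So h⁻¹(28) = 28^17 mod 31.
Repeated squaring mod 31: 28^1 ≡ 28, 28^2 ≡ 28² = 784 ≡ 9, 28^4 ≡ 9² = 81 ≡ 19, 28^8 ≡ 19² = 361 ≡ 20, 28^16 ≡ 20² = 400 ≡ 28. Since 17 = 16 + 1, 28^17 ≡ 28·28: 28·28 = 784 ≡ 9. So 28^17 ≡ 9 (mod 31).
Hence h⁻¹(28) = 9.

9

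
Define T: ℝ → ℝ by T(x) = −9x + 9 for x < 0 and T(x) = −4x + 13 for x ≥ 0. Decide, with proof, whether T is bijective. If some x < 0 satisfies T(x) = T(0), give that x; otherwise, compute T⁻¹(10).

-4/9

Both pieces are strictly decreasing (slopes −9 and −4), so each is injective on its own interval.
The left piece maps (−∞, 0) onto (9, ∞); the right piece maps [0, ∞) onto (−∞, 13].
These images overlap. In particular T(0) = 13 (right piece), and solving −9x + 9 = 13 on the left piece gives x = −4/9 < 0.
So T(−4/9) = T(0) with −4/9 ≠ 0, and T is not injective, hence not bijective. This x = −4/9 is the requested value below 0.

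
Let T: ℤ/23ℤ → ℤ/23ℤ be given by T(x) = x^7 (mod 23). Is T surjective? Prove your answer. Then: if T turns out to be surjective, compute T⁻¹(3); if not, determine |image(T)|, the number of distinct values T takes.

6

Since 23 is prime, the nonzero elements of ℤ/23ℤ form a cyclic group of order 22.
As gcd(7, 22) = 1, raising to the 7th power is a bijection on this group: if a^7 ≡ b^7 then (ab^{−1})^7 = 1, and the only element of order dividing gcd(7, 22) = 1 is 1, so a = b.
With T(0) = 0 this makes T injective on all of ℤ/23ℤ, hence bijective (finite equal-size domain and codomain). In particular T is surjective.
Since T is surjective, we find the preimage of 3. The inverse of x ↦ x^7 on (ℤ/23ℤ)^× is x ↦ x^19, because 7·19 = 133 = 6·22 + 1 ≡ 1 (mod 22) and x^{22} = 1 for x ≠ 0 (Fermat). So T⁻¹(3) = 3^19 mod 23.
Repeated squaring mod 23: 3^1 ≡ 3, 3^2 ≡ 3² = 9, 3^4 ≡ 9² = 81 ≡ 12, 3^8 ≡ 12² = 144 ≡ 6, 3^16 ≡ 6² = 36 ≡ 13. Since 19 = 16 + 2 + 1, 3^19 ≡ 13·9·3: 13·9 = 117 ≡ 2, then 2·3 = 6. So 3^19 ≡ 6 (mod 23).
Hence T⁻¹(3) = 6.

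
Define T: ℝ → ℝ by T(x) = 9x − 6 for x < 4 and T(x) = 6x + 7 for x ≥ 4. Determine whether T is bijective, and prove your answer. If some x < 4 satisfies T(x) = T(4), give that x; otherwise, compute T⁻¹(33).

Both pieces are strictly increasing (slopes 9 and 6), so each is injective on its own interval.
The left piece maps (−∞, 4) onto (−∞, 30); the right piece maps [4, ∞) onto [31, ∞).
The images leave a gap (30 has no preimage), so T is not surjective, hence not bijective.
Because the two images are disjoint, no x < 4 has T(x) = T(4), so we compute T⁻¹(33): 33 lies in [31, ∞), so solve 6x + 7 = 33: x = (33 − 7)/6 = 13/3.

13/3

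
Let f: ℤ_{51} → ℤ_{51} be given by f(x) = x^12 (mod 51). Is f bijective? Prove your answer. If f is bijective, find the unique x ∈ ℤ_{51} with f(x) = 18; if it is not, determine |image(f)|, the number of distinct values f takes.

f(1) = 1^12 = 1.
f(4): Repeated squaring mod 51: 4^1 ≡ 4, 4^2 ≡ 4² = 16, 4^4 ≡ 16² = 256 ≡ 1, 4^8 ≡ 1² = 1. Since 12 = 8 + 4, 4^12 ≡ 1·1: 1·1 = 1. So 4^12 ≡ 1 (mod 51).
So f(1) = f(4) = 1 while 1 ≠ 4, so f is not injective, hence not bijective.
Since f is not bijective, we determine |image(f)|. Computing x^12 mod 51 for each x (by repeated squaring, reducing mod 51 at every step), the values f(0), f(1), …, f(50) are: 0, 1, 16, 21, 1, 4, 30, 13, 16, 33, 13, 13, 21, 1, 4, 33, 1, 34, 18, 16, 4, 18, 4, 13, 30, 16, 16, 30, 13, 4, 18, 4, 16, 18, 34, 1, 33, 4, 1, 21, 13, 13, 33, 16, 13, 30, 4, 1, 21, 16, 1.
The distinct values are {0, 1, 4, 13, 16, 18, 21, 30, 33, 34}; there are 10 of them.

10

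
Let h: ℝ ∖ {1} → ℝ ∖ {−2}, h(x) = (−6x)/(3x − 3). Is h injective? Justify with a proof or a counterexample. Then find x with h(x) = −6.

3/2

Suppose h(u) = h(v). Cross-multiplying: (−6u)(3v − 3) = (−6v)(3u − 3).
Expanding both sides and cancelling the symmetric terms leaves 18·(u − v) = 0. Since 18 ≠ 0, u = v. Thus h is injective.
Solving h(x) = −6: cross-multiplying gives −6x = −6(3x − 3), which rearranges to 12x = 18, so x = 3/2.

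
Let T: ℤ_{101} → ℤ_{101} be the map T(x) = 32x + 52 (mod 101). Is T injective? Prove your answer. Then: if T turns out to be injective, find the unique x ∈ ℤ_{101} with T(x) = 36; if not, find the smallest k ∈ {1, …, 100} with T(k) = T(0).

50

If T(s) = T(t), then 32s ≡ 32t (mod 101). Because gcd(32, 101) = 1, we may cancel 32 to get s ≡ t (mod 101).
Thus T is injective.
We now compute 32⁻¹ mod 101 explicitly. Euclid's algorithm: 101 = 3·32 + 5, 32 = 6·5 + 2, 5 = 2·2 + 1; back-substituting gives 1 = 60·32 − 19·101, so 32⁻¹ ≡ 60 (mod 101).
Since T is injective, we compute T⁻¹(36): solve 32x + 52 ≡ 36 (mod 101), i.e. 32x ≡ 85 (mod 101).
Multiplying by 32⁻¹ = 60 gives x ≡ 60·85 = 5100 = 50·101 + 50 ≡ 50 (mod 101).
Check: T(50) = 32·50 + 52 = 1652 = 16·101 + 36 ≡ 36 (mod 101).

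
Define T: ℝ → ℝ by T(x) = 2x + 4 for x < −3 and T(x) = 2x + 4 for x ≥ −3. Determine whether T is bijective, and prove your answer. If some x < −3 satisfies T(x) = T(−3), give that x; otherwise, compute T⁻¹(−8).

-6

Both pieces are strictly increasing (slopes 2 and 2), so each is injective on its own interval.
The left piece maps (−∞, −3) onto (−∞, −2); the right piece maps [−3, ∞) onto [−2, ∞).
Since −2 = −2, the images partition ℝ: T is injective and surjective, hence bijective.
Because the two images are disjoint, no x < −3 has T(x) = T(−3), so we compute T⁻¹(−8): −8 lies in (−∞, −2), so solve 2x + 4 = −8: x = (−8 − 4)/2 = −6.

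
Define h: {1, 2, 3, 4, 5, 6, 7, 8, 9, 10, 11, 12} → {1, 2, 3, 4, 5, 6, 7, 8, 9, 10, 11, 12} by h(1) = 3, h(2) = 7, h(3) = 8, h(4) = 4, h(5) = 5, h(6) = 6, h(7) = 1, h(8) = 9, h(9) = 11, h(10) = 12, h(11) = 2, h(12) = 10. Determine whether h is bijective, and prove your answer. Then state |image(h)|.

The values 3, 7, 8, 4, 5, 6, 1, 9, 11, 12, 2, 10 are a permutation of {1, 2, 3, 4, 5, 6, 7, 8, 9, 10, 11, 12}: each element appears exactly once.
So h is injective and surjective, hence bijective.
The image of h is {1, 2, 3, 4, 5, 6, 7, 8, 9, 10, 11, 12}, which has 12 elements.

12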